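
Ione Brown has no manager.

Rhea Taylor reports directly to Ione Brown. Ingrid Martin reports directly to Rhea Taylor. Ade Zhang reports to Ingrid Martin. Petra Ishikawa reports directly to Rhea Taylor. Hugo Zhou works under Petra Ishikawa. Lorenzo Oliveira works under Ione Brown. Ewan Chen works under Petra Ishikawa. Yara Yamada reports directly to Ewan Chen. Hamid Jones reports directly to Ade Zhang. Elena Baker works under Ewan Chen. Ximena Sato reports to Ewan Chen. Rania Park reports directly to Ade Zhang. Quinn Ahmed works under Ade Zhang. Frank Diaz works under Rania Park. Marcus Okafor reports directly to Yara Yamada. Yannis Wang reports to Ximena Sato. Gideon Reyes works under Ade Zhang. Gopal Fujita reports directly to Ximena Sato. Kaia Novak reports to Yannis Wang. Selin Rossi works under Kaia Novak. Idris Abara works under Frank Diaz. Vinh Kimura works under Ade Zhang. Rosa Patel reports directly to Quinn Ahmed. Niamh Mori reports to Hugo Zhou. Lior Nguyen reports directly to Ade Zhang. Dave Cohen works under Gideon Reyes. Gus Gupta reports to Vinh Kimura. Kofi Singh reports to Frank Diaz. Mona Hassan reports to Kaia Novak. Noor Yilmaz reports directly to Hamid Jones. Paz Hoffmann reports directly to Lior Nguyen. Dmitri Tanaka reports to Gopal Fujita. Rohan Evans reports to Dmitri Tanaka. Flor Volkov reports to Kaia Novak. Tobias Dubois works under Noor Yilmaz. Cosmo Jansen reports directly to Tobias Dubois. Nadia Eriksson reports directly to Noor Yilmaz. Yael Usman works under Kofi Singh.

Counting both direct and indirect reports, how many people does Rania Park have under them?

4

Rania Park directly manages Frank Diaz. Under Frank Diaz: Kofi Singh, Yael Usman, Idris Abara (3). That's 4 in total.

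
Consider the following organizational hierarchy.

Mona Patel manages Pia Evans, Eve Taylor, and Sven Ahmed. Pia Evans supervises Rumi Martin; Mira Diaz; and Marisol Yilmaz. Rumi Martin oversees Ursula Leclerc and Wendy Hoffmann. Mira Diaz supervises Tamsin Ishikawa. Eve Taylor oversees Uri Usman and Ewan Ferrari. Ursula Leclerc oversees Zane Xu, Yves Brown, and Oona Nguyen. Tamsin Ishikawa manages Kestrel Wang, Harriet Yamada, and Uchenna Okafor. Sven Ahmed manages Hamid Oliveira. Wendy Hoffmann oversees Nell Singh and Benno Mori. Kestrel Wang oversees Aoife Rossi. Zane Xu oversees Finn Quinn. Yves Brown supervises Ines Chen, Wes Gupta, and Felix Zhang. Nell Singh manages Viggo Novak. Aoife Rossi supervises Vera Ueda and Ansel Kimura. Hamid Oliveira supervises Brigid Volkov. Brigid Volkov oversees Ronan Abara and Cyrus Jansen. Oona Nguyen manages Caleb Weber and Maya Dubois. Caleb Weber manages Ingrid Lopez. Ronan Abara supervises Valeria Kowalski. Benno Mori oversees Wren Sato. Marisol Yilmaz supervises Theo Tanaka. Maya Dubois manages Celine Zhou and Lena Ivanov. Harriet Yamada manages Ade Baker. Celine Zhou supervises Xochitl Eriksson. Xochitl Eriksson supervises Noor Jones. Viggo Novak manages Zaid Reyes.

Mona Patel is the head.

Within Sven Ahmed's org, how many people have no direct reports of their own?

2

The people in Sven Ahmed's organization with no one reporting to them are Cyrus Jansen, Valeria Kowalski. That is 2.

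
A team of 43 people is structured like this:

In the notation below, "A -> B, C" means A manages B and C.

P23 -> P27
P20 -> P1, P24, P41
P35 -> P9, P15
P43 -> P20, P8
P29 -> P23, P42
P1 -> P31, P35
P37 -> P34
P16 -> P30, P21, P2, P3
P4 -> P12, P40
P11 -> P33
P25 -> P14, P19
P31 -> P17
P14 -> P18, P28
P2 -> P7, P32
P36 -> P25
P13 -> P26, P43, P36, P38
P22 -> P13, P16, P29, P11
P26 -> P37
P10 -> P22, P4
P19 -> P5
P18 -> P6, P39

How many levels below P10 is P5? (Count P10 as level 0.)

6

Chain from P5 up to P10: P5 → P19 → P25 → P36 → P13 → P22 → P10. That is 6 steps up, so P5 is 6 levels below P10.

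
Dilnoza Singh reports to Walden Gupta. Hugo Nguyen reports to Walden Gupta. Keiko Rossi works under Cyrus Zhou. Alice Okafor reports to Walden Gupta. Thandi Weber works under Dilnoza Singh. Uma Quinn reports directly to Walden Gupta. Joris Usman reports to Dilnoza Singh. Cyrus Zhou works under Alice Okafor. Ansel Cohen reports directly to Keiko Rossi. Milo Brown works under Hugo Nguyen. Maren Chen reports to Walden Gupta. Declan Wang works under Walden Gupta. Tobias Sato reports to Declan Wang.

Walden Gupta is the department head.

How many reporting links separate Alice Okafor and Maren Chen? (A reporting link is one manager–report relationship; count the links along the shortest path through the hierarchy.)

2

Alice Okafor is 1 level below Walden Gupta, and Maren Chen is 1 level below Walden Gupta (their lowest common manager). The shortest path runs up from Alice Okafor to Walden Gupta and back down to Maren Chen: 1 + 1 = 2 links.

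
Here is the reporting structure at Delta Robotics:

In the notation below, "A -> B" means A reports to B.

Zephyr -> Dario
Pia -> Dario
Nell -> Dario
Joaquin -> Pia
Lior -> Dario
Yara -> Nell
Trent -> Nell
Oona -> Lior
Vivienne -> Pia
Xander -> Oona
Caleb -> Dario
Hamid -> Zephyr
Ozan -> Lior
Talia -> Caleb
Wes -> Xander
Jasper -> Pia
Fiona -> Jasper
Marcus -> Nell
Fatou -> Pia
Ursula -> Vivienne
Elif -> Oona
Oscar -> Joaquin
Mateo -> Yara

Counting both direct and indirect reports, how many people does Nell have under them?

Nell directly manages Yara, Trent, Marcus. Under Yara: Mateo (1). Trent has no reports. Marcus has no reports. So Nell's organization is 3 direct reports plus everyone under them: 2 + 1 + 1 = 4.

4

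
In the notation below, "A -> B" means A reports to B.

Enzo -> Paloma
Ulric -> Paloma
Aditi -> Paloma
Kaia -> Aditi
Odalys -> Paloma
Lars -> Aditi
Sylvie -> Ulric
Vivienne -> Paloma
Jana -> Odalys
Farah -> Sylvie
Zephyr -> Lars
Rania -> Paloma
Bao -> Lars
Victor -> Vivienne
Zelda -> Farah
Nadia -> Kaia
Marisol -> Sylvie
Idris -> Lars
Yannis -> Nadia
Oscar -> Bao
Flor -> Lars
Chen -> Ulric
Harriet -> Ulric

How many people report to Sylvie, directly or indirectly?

Sylvie directly manages Farah, Marisol. Under Farah: Zelda (1). Marisol has no reports. So Sylvie's organization is 2 direct reports plus everyone under them: 2 + 1 = 3.

3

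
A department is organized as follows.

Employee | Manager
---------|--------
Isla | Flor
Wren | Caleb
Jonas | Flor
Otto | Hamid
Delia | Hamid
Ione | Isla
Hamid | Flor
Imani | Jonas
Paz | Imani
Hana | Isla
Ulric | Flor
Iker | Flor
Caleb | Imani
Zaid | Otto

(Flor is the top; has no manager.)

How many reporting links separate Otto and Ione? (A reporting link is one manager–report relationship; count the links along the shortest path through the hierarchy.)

4

Otto is 2 levels below Flor, and Ione is 2 levels below Flor (their lowest common manager). The shortest path runs up from Otto to Flor and back down to Ione: 2 + 2 = 4 links.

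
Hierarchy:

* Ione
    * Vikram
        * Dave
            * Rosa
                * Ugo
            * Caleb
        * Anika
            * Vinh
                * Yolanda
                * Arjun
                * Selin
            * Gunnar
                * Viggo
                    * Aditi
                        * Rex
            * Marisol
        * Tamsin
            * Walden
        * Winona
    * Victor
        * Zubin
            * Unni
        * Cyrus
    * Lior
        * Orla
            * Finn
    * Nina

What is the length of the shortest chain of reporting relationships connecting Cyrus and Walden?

5

Cyrus is 2 levels below Ione, and Walden is 3 levels below Ione (their lowest common manager). The shortest path runs up from Cyrus to Ione and back down to Walden: 2 + 3 = 5 links.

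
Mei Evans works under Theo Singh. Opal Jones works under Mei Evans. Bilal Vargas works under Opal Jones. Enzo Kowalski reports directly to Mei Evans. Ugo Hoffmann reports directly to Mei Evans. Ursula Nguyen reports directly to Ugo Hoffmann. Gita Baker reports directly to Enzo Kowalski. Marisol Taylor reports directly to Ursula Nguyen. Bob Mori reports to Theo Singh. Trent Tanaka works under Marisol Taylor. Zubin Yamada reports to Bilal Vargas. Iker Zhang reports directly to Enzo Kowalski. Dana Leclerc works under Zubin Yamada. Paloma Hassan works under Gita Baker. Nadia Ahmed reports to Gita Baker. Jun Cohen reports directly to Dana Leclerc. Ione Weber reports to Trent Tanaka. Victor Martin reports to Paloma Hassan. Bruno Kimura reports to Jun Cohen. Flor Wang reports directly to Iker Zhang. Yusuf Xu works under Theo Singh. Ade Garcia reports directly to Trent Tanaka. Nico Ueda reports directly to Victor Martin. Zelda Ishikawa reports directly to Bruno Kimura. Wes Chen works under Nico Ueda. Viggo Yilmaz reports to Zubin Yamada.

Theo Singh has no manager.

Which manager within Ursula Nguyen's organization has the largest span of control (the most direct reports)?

Direct-report counts within Ursula Nguyen's organization: Ursula Nguyen has 1; Marisol Taylor has 1; Trent Tanaka has 2. The largest is 2, held by Trent Tanaka.

Trent Tanaka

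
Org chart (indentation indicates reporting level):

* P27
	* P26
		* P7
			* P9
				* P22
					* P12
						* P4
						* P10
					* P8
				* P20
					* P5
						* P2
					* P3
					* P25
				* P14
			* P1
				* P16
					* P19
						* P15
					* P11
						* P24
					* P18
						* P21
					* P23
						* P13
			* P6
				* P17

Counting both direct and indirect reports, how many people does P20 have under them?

P20 directly manages P5, P3, P25. Under P5: P2 (1). P3 has no reports. P25 has no reports. So P20's organization is 3 direct reports plus everyone under them: 2 + 1 + 1 = 4.

4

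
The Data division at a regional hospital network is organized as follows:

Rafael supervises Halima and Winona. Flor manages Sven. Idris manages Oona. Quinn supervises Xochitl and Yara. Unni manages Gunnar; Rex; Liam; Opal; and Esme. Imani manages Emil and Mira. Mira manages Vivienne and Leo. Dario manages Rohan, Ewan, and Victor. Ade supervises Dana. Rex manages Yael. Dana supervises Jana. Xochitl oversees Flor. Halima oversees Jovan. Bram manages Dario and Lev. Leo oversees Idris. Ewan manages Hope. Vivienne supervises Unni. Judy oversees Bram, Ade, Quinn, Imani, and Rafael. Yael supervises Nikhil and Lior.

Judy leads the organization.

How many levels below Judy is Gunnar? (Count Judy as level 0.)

Chain from Gunnar up to Judy: Gunnar → Unni → Vivienne → Mira → Imani → Judy. That is 5 steps up, so Gunnar is 5 levels below Judy.

5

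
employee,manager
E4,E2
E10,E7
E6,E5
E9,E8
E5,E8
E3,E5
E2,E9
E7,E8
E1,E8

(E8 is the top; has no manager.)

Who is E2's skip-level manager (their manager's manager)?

E2 reports to E9, and E9 reports to E8. So E2's skip-level manager is E8.

E8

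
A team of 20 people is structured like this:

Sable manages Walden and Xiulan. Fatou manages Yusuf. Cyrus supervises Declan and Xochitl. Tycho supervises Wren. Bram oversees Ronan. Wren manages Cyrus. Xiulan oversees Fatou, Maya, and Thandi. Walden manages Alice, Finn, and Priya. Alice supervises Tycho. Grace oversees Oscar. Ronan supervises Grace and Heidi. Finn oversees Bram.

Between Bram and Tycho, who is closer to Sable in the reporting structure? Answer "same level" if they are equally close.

Both Bram and Tycho are 3 levels below Sable.

same level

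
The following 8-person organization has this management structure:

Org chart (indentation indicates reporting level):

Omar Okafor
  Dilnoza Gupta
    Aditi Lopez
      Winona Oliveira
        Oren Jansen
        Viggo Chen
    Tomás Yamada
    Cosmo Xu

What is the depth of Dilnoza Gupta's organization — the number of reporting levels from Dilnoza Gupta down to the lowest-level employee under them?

3

The longest chain under Dilnoza Gupta runs Dilnoza Gupta → Aditi Lopez → Winona Oliveira → Viggo Chen, which is 3 levels below Dilnoza Gupta.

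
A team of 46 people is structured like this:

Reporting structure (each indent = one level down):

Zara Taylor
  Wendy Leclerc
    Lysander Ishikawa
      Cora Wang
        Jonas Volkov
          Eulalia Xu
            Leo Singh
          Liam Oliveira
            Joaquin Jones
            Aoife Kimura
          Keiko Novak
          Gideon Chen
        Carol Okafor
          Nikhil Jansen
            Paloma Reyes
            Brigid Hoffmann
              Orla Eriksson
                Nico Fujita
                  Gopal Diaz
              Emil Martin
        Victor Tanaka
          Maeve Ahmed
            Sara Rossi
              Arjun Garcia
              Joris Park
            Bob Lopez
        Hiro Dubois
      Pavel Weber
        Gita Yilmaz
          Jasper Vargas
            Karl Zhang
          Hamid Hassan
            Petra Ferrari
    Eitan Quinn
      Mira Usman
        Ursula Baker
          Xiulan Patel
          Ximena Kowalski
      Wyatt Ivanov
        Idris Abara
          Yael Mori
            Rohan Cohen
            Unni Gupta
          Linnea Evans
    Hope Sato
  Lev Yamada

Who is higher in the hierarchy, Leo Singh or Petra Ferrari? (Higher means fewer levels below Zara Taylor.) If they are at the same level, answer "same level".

Both Leo Singh and Petra Ferrari are 6 levels below Zara Taylor.

same level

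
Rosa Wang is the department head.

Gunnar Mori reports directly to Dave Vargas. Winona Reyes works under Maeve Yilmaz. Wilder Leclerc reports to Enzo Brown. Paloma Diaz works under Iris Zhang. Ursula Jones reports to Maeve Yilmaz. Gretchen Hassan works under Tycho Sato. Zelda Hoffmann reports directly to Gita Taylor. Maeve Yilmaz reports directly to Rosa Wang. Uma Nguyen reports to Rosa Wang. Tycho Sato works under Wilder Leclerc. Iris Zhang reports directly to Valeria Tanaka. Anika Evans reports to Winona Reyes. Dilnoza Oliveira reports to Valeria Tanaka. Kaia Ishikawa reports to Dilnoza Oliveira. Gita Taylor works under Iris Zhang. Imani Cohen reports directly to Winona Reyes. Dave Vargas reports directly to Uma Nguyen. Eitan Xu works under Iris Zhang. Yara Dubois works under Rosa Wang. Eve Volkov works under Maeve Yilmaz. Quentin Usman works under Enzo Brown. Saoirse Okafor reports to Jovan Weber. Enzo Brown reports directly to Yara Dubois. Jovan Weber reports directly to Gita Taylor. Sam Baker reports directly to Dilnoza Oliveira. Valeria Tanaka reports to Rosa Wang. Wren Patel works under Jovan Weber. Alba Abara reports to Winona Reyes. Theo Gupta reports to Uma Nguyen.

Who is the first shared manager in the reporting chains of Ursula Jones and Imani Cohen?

Maeve Yilmaz

Ursula Jones's chain of managers is Maeve Yilmaz, Rosa Wang. Imani Cohen's chain of managers is Winona Reyes, Maeve Yilmaz, Rosa Wang. The first manager that appears in both chains is Maeve Yilmaz.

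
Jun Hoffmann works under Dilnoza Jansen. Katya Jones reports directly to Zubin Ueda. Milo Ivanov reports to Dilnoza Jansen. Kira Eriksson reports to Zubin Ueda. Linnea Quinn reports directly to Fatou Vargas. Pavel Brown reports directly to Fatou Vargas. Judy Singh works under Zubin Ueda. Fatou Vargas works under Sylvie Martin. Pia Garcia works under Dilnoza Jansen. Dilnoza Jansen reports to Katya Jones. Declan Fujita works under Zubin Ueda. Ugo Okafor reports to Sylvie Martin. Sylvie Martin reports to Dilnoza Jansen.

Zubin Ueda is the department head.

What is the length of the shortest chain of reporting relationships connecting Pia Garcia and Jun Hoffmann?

Pia Garcia is 1 level below Dilnoza Jansen, and Jun Hoffmann is 1 level below Dilnoza Jansen (their lowest common manager). The shortest path runs up from Pia Garcia to Dilnoza Jansen and back down to Jun Hoffmann: 1 + 1 = 2 links.

2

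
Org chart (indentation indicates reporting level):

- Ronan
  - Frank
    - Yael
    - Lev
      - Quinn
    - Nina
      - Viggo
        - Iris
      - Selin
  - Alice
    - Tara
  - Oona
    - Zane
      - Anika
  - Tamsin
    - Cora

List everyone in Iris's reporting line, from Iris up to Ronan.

Iris -> Viggo -> Nina -> Frank -> Ronan

Iris reports to Viggo. Viggo reports to Nina. Nina reports to Frank. Frank reports to Ronan. Ronan is at the top.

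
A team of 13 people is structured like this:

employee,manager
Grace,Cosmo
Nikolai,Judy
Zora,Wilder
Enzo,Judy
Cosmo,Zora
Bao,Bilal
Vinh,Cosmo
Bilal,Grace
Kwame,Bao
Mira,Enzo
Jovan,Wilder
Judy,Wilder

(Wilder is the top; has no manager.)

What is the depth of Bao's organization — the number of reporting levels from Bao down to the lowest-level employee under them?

1

The longest chain under Bao runs Bao → Kwame, which is 1 level below Bao.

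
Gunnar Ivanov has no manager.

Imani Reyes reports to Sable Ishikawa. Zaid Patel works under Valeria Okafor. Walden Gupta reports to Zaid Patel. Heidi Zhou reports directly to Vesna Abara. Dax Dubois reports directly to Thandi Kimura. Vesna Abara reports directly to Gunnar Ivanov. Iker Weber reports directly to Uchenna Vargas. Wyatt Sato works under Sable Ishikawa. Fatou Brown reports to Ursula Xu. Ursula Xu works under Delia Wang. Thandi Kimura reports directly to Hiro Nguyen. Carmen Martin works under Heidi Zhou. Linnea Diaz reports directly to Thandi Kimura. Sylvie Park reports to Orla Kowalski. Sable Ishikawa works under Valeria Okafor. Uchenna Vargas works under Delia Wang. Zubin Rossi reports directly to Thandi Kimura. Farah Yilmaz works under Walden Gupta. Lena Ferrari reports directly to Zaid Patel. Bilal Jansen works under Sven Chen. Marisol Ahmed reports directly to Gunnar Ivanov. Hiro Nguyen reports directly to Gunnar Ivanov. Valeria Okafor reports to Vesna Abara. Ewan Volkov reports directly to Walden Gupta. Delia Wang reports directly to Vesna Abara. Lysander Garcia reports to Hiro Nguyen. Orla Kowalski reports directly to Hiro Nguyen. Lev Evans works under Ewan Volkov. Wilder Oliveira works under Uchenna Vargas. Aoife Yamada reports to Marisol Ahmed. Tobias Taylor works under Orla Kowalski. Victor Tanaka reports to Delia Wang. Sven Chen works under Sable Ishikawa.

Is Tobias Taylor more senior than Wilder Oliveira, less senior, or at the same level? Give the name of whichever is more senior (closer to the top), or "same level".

Tobias Taylor

Tobias Taylor is 3 levels below Gunnar Ivanov; Wilder Oliveira is 4. Tobias Taylor is higher.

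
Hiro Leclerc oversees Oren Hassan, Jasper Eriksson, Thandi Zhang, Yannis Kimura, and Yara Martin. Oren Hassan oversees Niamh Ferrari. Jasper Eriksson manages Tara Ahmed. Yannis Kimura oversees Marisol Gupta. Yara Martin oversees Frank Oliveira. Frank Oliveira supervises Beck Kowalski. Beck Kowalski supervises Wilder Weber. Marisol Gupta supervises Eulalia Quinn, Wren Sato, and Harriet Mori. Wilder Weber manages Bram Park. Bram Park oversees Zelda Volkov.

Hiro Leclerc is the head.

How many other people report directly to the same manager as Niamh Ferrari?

0

Niamh Ferrari reports to Oren Hassan, and Oren Hassan has no other direct reports. Niamh Ferrari has 0 peers.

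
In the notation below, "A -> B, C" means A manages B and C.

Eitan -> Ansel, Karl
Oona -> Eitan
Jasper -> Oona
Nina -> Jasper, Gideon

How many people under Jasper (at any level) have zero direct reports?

2

The people in Jasper's organization with no one reporting to them are Karl, Ansel. That is 2.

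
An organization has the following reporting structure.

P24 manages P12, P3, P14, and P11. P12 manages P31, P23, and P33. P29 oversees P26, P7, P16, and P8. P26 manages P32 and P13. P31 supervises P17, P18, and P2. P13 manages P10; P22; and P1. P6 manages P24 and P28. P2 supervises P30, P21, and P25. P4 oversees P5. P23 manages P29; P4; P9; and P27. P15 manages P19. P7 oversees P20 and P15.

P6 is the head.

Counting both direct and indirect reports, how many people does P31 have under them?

P31 directly manages P2, P18, P17. Under P2: P25, P21, P30 (3). P18 has no reports. P17 has no reports. So P31's organization is 3 direct reports plus everyone under them: 4 + 1 + 1 = 6.

6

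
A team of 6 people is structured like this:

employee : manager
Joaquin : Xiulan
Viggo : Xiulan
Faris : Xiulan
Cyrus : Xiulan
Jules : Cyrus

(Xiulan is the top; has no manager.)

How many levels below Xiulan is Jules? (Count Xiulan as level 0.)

2

Chain from Jules up to Xiulan: Jules → Cyrus → Xiulan. That is 2 steps up, so Jules is 2 levels below Xiulan.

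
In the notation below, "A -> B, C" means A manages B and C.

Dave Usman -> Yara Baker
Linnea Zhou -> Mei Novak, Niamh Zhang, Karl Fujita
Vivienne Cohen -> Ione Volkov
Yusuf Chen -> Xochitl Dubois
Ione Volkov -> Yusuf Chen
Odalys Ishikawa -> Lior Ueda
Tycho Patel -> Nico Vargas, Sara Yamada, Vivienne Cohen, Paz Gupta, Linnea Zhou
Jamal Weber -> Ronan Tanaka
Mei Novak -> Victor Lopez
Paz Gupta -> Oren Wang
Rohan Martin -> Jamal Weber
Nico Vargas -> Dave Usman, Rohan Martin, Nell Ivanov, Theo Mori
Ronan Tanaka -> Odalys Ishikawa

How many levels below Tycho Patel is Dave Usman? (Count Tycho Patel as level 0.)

Chain from Dave Usman up to Tycho Patel: Dave Usman → Nico Vargas → Tycho Patel. That is 2 steps up, so Dave Usman is 2 levels below Tycho Patel.

2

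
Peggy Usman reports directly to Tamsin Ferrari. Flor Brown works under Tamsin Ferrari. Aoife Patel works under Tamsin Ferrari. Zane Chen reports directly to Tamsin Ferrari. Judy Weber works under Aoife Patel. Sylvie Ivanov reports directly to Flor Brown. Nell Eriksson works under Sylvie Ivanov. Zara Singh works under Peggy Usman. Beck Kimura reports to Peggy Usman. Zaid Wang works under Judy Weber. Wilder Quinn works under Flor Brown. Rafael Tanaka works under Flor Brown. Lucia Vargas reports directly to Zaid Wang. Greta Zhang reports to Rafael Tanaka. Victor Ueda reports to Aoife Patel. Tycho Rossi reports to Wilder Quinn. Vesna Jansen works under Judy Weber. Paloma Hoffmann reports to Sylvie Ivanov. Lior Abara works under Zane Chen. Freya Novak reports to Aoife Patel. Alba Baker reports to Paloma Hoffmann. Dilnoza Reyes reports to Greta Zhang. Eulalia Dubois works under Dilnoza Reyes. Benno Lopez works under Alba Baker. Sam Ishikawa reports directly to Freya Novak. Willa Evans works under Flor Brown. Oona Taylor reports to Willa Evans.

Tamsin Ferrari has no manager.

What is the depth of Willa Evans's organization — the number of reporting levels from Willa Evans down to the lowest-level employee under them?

The longest chain under Willa Evans runs Willa Evans → Oona Taylor, which is 1 level below Willa Evans.

1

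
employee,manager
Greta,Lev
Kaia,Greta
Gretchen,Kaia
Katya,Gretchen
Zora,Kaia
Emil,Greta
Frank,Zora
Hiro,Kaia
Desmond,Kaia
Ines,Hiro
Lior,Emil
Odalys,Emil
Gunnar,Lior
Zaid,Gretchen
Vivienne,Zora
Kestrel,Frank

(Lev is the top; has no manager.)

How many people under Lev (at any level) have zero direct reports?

8

The people in Lev's organization with no one reporting to them are Odalys, Gunnar, Desmond, Ines, Vivienne, Kestrel, Zaid, Katya. That is 8.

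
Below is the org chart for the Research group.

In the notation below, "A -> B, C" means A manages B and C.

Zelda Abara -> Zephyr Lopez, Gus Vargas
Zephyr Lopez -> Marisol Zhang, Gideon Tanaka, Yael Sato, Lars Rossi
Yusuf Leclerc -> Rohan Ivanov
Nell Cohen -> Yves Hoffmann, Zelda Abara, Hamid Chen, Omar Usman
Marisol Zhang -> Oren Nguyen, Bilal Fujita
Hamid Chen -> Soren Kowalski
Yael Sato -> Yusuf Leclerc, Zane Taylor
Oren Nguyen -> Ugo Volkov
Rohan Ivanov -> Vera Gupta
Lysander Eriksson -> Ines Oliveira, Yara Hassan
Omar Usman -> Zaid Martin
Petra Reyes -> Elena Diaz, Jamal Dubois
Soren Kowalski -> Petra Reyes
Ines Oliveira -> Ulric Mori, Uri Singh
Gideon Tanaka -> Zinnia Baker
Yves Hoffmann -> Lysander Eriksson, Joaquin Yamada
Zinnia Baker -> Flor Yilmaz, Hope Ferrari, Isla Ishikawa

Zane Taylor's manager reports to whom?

Zephyr Lopez

Zane Taylor reports to Yael Sato, and Yael Sato reports to Zephyr Lopez. So Zane Taylor's skip-level manager is Zephyr Lopez.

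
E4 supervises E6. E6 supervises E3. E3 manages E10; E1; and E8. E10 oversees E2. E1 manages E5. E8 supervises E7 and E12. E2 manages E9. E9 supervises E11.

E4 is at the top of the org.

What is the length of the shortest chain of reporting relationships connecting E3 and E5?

E5 is in E3's organization: the chain from E5 up to E3 is E5 → E1 → E3, which is 2 links.

2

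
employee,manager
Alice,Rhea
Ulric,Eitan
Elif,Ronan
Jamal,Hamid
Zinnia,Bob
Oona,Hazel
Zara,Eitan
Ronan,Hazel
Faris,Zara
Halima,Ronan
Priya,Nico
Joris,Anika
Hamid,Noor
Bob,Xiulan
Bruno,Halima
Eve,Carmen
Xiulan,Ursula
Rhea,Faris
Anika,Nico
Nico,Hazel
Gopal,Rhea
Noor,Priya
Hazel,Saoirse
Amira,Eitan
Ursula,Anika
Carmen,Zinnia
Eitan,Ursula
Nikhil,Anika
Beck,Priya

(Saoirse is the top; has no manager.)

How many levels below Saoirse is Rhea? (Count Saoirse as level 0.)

Chain from Rhea up to Saoirse: Rhea → Faris → Zara → Eitan → Ursula → Anika → Nico → Hazel → Saoirse. That is 8 steps up, so Rhea is 8 levels below Saoirse.

8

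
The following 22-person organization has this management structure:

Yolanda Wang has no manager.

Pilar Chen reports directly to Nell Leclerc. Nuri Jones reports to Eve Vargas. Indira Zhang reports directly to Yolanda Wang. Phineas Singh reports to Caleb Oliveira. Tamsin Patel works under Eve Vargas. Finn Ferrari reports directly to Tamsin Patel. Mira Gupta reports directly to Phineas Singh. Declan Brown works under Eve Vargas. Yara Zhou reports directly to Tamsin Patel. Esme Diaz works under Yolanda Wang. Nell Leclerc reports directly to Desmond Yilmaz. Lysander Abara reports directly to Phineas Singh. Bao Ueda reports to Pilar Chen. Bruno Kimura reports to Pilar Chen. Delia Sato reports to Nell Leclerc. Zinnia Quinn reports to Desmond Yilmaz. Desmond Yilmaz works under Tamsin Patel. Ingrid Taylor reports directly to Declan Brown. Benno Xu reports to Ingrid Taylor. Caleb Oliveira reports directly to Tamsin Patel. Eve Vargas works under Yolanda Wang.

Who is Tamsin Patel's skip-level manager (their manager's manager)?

Tamsin Patel reports to Eve Vargas, and Eve Vargas reports to Yolanda Wang. So Tamsin Patel's skip-level manager is Yolanda Wang.

Yolanda Wang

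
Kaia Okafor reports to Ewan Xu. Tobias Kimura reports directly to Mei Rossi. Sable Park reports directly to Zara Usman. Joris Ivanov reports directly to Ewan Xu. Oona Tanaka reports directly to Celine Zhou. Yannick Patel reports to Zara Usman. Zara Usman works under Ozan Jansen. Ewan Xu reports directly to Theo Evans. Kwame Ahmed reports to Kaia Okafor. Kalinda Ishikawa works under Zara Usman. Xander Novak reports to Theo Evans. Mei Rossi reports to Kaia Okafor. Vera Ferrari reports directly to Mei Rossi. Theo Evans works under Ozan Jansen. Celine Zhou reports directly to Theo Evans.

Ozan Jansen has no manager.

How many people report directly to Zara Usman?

3

Zara Usman directly manages Yannick Patel, Kalinda Ishikawa, Sable Park. That is 3 direct reports.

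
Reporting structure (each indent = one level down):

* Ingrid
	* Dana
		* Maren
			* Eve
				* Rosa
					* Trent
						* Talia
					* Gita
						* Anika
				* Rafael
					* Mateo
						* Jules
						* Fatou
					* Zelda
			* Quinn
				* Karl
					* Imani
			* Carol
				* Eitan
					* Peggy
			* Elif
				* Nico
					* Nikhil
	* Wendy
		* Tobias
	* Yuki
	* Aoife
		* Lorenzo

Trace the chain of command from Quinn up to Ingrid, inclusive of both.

Quinn -> Maren -> Dana -> Ingrid

Quinn reports to Maren. Maren reports to Dana. Dana reports to Ingrid. Ingrid is at the top.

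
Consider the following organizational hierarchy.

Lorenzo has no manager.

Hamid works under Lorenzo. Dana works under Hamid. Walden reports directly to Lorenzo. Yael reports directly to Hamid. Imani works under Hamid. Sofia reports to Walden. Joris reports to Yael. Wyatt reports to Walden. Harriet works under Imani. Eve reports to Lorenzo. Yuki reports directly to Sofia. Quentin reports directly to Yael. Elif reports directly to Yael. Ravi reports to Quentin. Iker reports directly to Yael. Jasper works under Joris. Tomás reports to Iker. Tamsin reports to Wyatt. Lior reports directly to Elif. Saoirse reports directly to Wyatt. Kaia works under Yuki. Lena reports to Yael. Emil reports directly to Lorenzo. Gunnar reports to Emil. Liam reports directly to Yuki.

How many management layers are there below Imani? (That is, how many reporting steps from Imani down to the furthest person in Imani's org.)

The longest chain under Imani runs Imani → Harriet, which is 1 level below Imani.

1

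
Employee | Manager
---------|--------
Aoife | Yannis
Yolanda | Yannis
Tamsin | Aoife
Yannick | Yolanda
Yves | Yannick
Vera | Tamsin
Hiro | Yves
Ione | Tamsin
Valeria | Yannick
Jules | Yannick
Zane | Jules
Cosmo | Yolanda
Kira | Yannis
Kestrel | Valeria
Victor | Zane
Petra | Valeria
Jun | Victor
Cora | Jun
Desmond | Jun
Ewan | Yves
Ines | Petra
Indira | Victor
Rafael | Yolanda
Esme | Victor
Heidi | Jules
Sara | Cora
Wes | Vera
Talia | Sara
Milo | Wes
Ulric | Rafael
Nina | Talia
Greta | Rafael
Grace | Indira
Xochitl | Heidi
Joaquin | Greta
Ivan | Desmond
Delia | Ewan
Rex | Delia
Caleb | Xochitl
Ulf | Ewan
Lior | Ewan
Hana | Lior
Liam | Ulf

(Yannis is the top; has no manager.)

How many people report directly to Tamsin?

2

Tamsin directly manages Vera, Ione. That is 2 direct reports.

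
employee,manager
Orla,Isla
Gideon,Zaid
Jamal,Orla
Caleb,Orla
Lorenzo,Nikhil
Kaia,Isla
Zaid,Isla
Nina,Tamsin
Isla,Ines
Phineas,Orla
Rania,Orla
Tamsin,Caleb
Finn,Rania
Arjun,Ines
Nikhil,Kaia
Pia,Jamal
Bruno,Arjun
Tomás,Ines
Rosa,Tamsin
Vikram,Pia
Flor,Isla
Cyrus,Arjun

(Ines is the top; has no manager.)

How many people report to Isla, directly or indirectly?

Isla directly manages Orla, Kaia, Zaid, Flor. Under Orla: Phineas, Caleb, Tamsin, Rosa, Nina, Rania, Finn, Jamal, Pia, Vikram (10). Under Kaia: Nikhil, Lorenzo (2). Under Zaid: Gideon (1). Flor has no reports. So Isla's organization is 4 direct reports plus everyone under them: 11 + 3 + 2 + 1 = 17.

17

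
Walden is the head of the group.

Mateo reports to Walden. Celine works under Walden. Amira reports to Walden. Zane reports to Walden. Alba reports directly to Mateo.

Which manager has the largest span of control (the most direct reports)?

Direct-report counts: Walden has 4; Mateo has 1. The largest is 4, held by Walden.

Walden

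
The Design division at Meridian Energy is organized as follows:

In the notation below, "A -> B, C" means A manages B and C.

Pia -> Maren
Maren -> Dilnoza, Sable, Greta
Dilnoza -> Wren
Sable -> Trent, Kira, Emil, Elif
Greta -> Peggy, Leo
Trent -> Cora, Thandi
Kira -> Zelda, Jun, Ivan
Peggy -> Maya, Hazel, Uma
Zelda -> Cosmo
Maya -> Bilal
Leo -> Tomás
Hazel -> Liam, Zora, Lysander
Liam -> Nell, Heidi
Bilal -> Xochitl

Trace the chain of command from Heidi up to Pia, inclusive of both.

Heidi reports to Liam. Liam reports to Hazel. Hazel reports to Peggy. Peggy reports to Greta. Greta reports to Maren. Maren reports to Pia. Pia is at the top.

Heidi -> Liam -> Hazel -> Peggy -> Greta -> Maren -> Pia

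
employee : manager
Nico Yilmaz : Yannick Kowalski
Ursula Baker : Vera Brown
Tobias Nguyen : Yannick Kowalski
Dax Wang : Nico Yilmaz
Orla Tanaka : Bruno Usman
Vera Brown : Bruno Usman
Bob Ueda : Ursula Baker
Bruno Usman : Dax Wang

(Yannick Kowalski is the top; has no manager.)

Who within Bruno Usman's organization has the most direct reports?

Bruno Usman

Direct-report counts within Bruno Usman's organization: Bruno Usman has 2; Vera Brown has 1; Ursula Baker has 1. The largest is 2, held by Bruno Usman.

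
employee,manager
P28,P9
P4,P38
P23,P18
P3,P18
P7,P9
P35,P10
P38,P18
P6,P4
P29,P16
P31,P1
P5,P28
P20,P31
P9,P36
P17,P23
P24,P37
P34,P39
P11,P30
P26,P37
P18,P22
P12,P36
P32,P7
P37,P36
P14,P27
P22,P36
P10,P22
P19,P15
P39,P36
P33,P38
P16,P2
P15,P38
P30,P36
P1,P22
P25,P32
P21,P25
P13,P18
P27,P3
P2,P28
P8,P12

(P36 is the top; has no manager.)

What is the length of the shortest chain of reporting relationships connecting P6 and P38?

2

P6 is in P38's organization: the chain from P6 up to P38 is P6 → P4 → P38, which is 2 links.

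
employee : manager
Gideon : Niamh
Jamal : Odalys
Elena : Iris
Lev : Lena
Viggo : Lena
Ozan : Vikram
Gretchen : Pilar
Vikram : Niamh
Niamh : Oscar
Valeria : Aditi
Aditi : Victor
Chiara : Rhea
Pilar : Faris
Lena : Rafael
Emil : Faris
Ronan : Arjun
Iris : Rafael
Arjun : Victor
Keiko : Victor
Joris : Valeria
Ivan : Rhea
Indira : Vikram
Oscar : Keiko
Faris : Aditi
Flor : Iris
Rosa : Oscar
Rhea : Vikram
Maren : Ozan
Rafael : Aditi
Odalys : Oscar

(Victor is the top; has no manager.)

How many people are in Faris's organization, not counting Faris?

3

Faris directly manages Pilar, Emil. Under Pilar: Gretchen (1). Emil has no reports. So Faris's organization is 2 direct reports plus everyone under them: 2 + 1 = 3.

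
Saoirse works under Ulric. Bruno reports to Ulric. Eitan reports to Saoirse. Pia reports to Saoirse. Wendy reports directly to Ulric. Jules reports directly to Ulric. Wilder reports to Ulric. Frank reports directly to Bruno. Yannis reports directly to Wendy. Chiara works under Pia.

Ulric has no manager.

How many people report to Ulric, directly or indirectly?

Ulric directly manages Saoirse, Bruno, Wendy, Jules, Wilder. Under Saoirse: Pia, Chiara, Eitan (3). Under Bruno: Frank (1). Under Wendy: Yannis (1). Jules has no reports. Wilder has no reports. So Ulric's organization is 5 direct reports plus everyone under them: 4 + 2 + 2 + 1 + 1 = 10.

10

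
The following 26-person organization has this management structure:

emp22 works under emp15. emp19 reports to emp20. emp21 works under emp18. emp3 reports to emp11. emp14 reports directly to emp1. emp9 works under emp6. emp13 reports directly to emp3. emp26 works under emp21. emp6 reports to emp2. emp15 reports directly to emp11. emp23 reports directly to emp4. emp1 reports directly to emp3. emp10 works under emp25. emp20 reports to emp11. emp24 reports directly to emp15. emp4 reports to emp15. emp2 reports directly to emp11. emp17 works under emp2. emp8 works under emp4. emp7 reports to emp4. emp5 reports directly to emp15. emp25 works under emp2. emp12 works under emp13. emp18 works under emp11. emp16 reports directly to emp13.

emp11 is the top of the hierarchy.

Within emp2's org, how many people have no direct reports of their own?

3

The people in emp2's organization with no one reporting to them are emp17, emp10, emp9. That is 3.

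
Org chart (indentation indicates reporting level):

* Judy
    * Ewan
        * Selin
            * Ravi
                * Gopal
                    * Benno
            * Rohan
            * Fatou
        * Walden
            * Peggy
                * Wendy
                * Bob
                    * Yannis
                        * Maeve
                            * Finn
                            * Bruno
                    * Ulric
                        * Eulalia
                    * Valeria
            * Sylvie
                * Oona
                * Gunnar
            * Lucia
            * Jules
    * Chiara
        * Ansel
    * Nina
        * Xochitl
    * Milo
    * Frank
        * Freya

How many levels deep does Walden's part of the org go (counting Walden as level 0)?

5

The longest chain under Walden runs Walden → Peggy → Bob → Yannis → Maeve → Bruno, which is 5 levels below Walden.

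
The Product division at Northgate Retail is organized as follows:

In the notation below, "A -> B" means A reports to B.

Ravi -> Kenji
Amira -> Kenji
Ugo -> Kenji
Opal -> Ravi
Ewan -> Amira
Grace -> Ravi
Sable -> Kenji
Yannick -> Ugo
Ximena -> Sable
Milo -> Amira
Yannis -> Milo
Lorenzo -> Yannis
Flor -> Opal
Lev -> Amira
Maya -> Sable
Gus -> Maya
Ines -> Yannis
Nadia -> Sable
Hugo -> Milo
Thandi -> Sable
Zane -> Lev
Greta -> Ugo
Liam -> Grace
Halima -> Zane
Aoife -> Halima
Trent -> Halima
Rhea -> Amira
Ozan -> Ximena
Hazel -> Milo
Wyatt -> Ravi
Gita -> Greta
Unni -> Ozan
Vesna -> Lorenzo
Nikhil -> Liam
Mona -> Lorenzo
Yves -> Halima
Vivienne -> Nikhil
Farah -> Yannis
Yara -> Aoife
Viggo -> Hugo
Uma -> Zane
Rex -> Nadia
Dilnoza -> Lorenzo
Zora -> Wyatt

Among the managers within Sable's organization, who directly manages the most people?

Direct-report counts within Sable's organization: Sable has 4; Nadia has 1; Maya has 1; Ximena has 1; Ozan has 1. The largest is 4, held by Sable.

Sable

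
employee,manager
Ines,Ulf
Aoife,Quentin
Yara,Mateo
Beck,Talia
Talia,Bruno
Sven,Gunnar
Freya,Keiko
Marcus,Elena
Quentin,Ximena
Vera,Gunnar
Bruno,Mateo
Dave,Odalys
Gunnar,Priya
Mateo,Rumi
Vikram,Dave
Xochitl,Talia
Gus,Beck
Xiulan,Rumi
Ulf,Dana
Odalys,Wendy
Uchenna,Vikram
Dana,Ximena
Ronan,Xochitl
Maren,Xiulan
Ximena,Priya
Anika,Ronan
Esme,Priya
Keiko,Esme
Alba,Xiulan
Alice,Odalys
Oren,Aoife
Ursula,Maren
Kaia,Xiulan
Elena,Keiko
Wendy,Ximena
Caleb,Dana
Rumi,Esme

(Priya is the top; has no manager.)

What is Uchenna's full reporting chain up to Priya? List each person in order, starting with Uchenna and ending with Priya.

Uchenna -> Vikram -> Dave -> Odalys -> Wendy -> Ximena -> Priya

Uchenna reports to Vikram. Vikram reports to Dave. Dave reports to Odalys. Odalys reports to Wendy. Wendy reports to Ximena. Ximena reports to Priya. Priya is at the top.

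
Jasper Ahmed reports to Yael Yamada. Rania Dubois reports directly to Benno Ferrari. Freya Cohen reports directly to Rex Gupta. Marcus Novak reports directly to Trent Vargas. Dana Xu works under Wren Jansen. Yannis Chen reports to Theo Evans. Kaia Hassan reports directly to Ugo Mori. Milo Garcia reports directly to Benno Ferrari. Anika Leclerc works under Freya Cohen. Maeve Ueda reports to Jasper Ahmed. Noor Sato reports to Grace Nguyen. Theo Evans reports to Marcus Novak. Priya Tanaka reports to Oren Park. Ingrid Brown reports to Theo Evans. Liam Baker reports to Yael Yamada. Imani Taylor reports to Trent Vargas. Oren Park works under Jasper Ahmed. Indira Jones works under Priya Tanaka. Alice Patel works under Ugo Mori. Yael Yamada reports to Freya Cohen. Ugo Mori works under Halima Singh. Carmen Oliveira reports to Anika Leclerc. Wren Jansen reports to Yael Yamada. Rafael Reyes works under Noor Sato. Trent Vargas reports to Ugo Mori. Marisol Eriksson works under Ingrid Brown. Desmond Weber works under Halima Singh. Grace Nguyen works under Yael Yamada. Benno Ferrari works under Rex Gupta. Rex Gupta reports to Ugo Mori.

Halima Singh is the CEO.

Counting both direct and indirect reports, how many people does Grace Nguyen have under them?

Grace Nguyen directly manages Noor Sato. Under Noor Sato: Rafael Reyes (1). That's 2 in total.

2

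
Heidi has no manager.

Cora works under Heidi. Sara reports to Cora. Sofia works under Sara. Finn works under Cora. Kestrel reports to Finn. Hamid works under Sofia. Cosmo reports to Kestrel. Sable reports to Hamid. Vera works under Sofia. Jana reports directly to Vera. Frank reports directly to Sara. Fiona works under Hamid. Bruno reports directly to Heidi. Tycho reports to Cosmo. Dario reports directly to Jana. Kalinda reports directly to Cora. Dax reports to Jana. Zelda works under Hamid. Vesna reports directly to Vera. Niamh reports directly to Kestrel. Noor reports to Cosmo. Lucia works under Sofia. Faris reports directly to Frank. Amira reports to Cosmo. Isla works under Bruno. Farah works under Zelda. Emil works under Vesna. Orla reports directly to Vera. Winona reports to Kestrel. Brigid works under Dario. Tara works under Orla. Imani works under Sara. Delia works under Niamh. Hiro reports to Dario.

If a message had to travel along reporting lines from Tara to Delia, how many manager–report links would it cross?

Tara is 5 levels below Cora, and Delia is 4 levels below Cora (their lowest common manager). The shortest path runs up from Tara to Cora and back down to Delia: 5 + 4 = 9 links.

9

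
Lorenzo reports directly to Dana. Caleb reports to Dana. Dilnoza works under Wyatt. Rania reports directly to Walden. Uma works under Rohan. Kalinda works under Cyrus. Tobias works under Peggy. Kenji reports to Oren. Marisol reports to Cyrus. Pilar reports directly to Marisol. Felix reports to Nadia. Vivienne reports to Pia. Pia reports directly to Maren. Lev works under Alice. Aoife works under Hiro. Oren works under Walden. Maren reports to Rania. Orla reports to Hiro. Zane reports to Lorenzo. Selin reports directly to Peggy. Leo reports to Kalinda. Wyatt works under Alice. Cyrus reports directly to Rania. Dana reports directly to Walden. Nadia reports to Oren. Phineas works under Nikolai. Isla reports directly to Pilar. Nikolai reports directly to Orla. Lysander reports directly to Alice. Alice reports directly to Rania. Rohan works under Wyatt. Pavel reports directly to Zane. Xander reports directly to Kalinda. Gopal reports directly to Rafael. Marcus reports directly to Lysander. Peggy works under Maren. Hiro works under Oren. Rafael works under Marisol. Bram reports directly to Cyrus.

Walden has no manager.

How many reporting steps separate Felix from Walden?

3

Chain from Felix up to Walden: Felix → Nadia → Oren → Walden. That is 3 steps up, so Felix is 3 levels below Walden.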